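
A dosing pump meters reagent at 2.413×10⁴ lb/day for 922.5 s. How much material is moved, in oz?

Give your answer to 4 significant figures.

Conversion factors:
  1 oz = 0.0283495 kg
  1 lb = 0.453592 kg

2.413×10⁴ lb/day → 0.12668 kg/s
m = ṁ × t = 0.12668 × 922.5 = 116.862 kg
In oz: 116.862 / 0.0283495 = 4122.19 oz

4122 oz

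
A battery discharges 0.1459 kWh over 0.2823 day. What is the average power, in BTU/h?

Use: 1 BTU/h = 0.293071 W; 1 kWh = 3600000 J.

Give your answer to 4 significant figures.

0.1459 kWh × 3600000 = 525240 J
0.2823 day × 86400 = 24390.7 s
P = E / t = 525240 J / 24390.7 s = 21.5344 W
21.5344 W ÷ (0.293071 W/BTU/h) = 73.4784 BTU/h

73.48 BTU/h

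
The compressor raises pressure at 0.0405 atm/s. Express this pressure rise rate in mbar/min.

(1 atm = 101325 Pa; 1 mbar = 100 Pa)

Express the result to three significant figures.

2460 mbar/min

0.0405 atm/s × 101325 Pa/atm = 4103.66 Pa/s
4103.66 Pa/s ÷ 100 Pa/mbar × 60 s/min = 2462.2 mbar/min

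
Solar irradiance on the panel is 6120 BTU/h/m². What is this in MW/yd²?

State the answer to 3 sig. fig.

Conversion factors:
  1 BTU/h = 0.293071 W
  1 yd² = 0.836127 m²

6120 BTU/h/m² × 0.293071 W/BTU/h = 1793.59 W/m²
1793.59 W/m² ÷ 1000000 W/MW × 0.836127 m²/yd² = 0.00149967 MW/yd²

0.00150 MW/yd²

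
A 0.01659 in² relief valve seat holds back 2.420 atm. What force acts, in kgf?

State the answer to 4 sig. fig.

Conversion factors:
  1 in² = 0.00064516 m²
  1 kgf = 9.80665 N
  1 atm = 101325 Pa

2.420 atm × 101325 → 245206 Pa
0.01659 in² × 0.00064516 → 1.07032×10⁻⁵ m²
F = P × A = 245206 Pa × 1.07032×10⁻⁵ m² = 2.62449 N
2.62449 N ÷ (9.80665 N/kgf) = 0.267624 kgf

0.2676 kgf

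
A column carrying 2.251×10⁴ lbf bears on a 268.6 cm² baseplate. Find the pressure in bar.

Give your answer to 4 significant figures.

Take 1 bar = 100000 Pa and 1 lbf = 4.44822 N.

2.251×10⁴ lbf × 4.44822 → 100129 N
268.6 cm² × 0.0001 → 0.02686 m²
P = F / A = 100129 N / 0.02686 m² = 3.72781×10⁶ Pa
3.72781×10⁶ Pa ÷ (100000 Pa/bar) = 37.2781 bar

37.28 bar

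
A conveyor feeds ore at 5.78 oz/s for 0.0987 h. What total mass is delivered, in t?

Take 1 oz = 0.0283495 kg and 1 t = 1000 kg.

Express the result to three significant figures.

0.0582 t

5.78 oz/s → 0.16386 kg/s
0.0987 h → 355.32 s
m = ṁ × t = 0.16386 × 355.32 = 58.2227 kg
In t: 58.2227 / 1000 = 0.0582227 t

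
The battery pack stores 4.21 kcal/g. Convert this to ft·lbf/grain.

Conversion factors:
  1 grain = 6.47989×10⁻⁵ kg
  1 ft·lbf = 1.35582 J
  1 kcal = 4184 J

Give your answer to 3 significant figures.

842 ft·lbf/grain

4.21 kcal/g × 4184 J/kcal ÷ 0.001 kg/g = 1.76146×10⁷ J/kg
1.76146×10⁷ J/kg ÷ 1.35582 J/ft·lbf × 6.47989×10⁻⁵ kg/grain = 841.857 ft·lbf/grain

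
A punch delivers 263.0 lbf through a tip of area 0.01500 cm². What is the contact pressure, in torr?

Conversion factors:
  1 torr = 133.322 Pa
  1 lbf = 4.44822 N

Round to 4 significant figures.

263.0 lbf × 4.44822 → 1169.88 N
0.01500 cm² × 0.0001 → 1.5×10⁻⁶ m²
P = F / A = 1169.88 N / 1.5×10⁻⁶ m² = 7.7992×10⁸ Pa
7.7992×10⁸ Pa ÷ (133.322 Pa/torr) = 5.8499×10⁶ torr

5.850×10⁶ torr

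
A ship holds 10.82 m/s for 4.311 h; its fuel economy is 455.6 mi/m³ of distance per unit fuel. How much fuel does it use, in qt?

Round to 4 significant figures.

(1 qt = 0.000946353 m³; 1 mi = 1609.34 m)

4.311 h → 15519.6 s
d = v × t = 10.82 × 15519.6 = 167922 m
455.6 mi/m³ → 733215 m/m³
V = d / (distance per unit fuel) = 167922 / 733215 = 0.229022 m³
In qt: 0.229022 / 0.000946353 = 242.005 qt

242.0 qt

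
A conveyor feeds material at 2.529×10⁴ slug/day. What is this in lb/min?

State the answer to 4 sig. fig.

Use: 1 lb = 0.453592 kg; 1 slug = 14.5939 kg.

565.1 lb/min

2.529×10⁴ slug/day × 14.5939 kg/slug ÷ 86400 s/day = 4.27176 kg/s
4.27176 kg/s ÷ 0.453592 kg/lb × 60 s/min = 565.058 lb/min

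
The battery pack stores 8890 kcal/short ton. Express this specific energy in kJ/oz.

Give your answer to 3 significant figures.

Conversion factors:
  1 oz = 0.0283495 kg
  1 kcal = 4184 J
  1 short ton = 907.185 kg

1.16 kJ/oz

8890 kcal/short ton × 4184 J/kcal ÷ 907.185 kg/short ton = 41001.3 J/kg
41001.3 J/kg ÷ 1000 J/kJ × 0.0283495 kg/oz = 1.16237 kJ/oz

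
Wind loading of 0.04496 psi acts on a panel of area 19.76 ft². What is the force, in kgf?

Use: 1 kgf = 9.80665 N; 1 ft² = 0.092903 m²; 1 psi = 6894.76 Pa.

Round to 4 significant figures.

58.03 kgf

0.04496 psi × 6894.76 → 309.988 Pa
19.76 ft² × 0.092903 → 1.83576 m²
F = P × A = 309.988 Pa × 1.83576 m² = 569.064 N
569.064 N ÷ (9.80665 N/kgf) = 58.0284 kgf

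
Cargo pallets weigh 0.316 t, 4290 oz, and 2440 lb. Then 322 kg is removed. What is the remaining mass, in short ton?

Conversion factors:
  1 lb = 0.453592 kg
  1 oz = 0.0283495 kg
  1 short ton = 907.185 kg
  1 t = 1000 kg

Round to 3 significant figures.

0.316 t × 1000 = 316 kg
4290 oz × 0.0283495 = 121.619 kg
2440 lb × 0.453592 = 1106.76 kg
322 kg (already kg)
Net: 316 + 121.619 + 1106.76 − 322 = 1222.38 kg
In short ton: 1222.38 / 907.185 = 1.34744 short ton

1.35 short ton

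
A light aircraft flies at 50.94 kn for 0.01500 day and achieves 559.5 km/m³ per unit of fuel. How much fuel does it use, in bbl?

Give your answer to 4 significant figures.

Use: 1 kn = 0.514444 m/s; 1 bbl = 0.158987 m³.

0.3818 bbl

50.94 kn → 26.2058 m/s
0.01500 day → 1296 s
d = v × t = 26.2058 × 1296 = 33962.7 m
559.5 km/m³ → 559500 m/m³
V = d / (distance per unit fuel) = 33962.7 / 559500 = 0.0607019 m³
In bbl: 0.0607019 / 0.158987 = 0.381804 bbl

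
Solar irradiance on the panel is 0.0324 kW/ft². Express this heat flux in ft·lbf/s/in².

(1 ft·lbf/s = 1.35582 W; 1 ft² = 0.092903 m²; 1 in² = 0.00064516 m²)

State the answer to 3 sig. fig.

0.166 ft·lbf/s/in²

0.0324 kW/ft² × 1000 W/kW ÷ 0.092903 m²/ft² = 348.751 W/m²
348.751 W/m² ÷ 1.35582 W/ft·lbf/s × 0.00064516 m²/in² = 0.165951 ft·lbf/s/in²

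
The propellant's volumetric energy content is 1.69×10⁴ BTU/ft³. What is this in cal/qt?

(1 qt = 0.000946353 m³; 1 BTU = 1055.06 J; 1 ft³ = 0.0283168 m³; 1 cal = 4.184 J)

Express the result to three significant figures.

1.69×10⁴ BTU/ft³ × 1055.06 J/BTU ÷ 0.0283168 m³/ft³ = 6.2968×10⁸ J/m³
6.2968×10⁸ J/m³ ÷ 4.184 J/cal × 0.000946353 m³/qt = 142423 cal/qt

1.42×10⁵ cal/qt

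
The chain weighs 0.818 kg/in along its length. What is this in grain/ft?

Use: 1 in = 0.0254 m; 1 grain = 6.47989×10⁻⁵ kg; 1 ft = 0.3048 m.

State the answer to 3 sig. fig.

0.818 kg/in ÷ 0.0254 m/in = 32.2047 kg/m
32.2047 kg/m ÷ 6.47989×10⁻⁵ kg/grain × 0.3048 m/ft = 151484 grain/ft

1.51×10⁵ grain/ft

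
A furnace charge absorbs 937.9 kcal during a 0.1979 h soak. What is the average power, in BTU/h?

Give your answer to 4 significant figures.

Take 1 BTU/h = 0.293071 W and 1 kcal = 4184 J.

1.879×10⁴ BTU/h

937.9 kcal × 4184 = 3.92417×10⁶ J
0.1979 h × 3600 = 712.44 s
P = E / t = 3.92417×10⁶ J / 712.44 s = 5508.07 W
5508.07 W ÷ (0.293071 W/BTU/h) = 18794.3 BTU/h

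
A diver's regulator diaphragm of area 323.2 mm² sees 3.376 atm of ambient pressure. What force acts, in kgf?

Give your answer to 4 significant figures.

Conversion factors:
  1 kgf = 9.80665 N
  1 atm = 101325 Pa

3.376 atm × 101325 → 342073 Pa
323.2 mm² × 10⁻⁶ → 3.232×10⁻⁴ m²
F = P × A = 342073 Pa × 3.232×10⁻⁴ m² = 110.558 N
110.558 N ÷ (9.80665 N/kgf) = 11.2738 kgf

11.27 kgf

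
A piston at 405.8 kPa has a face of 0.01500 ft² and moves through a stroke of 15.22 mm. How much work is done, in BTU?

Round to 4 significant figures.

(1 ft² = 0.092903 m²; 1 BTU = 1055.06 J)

0.008158 BTU

405.8 kPa → 405800 Pa
0.01500 ft² → 0.00139354 m²
F = P × A = 405800 × 0.00139354 = 565.499 N
15.22 mm → 0.01522 m
W = F × d = 565.499 × 0.01522 = 8.60689 J
In BTU: 8.60689 / 1055.06 = 0.00815773 BTU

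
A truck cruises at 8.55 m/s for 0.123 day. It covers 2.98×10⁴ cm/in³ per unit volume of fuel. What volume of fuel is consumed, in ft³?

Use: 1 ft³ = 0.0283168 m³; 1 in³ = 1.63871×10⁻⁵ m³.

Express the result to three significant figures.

0.176 ft³

0.123 day → 10627.2 s
d = v × t = 8.55 × 10627.2 = 90862.6 m
2.98×10⁴ cm/in³ → 1.8185×10⁷ m/m³
V = d / (distance per unit fuel) = 90862.6 / 1.8185×10⁷ = 0.00499657 m³
In ft³: 0.00499657 / 0.0283168 = 0.176452 ft³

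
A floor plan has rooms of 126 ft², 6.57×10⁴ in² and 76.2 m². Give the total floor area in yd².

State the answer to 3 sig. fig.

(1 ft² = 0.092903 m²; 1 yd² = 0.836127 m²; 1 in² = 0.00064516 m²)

126 ft² × 0.092903 = 11.7058 m²
6.57×10⁴ in² × 0.00064516 = 42.387 m²
76.2 m² (already m²)
Combined: 11.7058 + 42.387 + 76.2 = 130.293 m²
In yd²: 130.293 / 0.836127 = 155.829 yd²

156 yd²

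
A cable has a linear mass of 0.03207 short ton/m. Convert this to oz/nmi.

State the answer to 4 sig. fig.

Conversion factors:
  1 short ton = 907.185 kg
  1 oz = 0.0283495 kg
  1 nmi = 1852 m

0.03207 short ton/m × 907.185 kg/short ton = 29.0934 kg/m
29.0934 kg/m ÷ 0.0283495 kg/oz × 1852 m/nmi = 1.9006×10⁶ oz/nmi

1.901×10⁶ oz/nmi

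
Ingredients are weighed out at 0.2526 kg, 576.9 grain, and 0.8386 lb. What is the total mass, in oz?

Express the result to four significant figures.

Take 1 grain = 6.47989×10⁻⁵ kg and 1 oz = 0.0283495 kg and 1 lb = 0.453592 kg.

0.2526 kg (already kg)
576.9 grain × 6.47989×10⁻⁵ = 0.0373825 kg
0.8386 lb × 0.453592 = 0.380382 kg
Total: 0.2526 + 0.0373825 + 0.380382 = 0.670364 kg
In oz: 0.670364 / 0.0283495 = 23.6464 oz

23.65 oz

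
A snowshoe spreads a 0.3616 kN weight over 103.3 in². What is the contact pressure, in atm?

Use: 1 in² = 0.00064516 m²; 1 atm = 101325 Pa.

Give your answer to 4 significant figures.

0.05355 atm

0.3616 kN × 1000 → 361.6 N
103.3 in² × 0.00064516 → 0.066645 m²
P = F / A = 361.6 N / 0.066645 m² = 5425.76 Pa
5425.76 Pa ÷ (101325 Pa/atm) = 0.0535481 atm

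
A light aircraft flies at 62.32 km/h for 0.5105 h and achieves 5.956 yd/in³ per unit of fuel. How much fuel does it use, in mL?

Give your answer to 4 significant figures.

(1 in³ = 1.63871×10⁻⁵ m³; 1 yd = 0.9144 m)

9.573×10⁴ mL

62.32 km/h → 17.3111 m/s
0.5105 h → 1837.8 s
d = v × t = 17.3111 × 1837.8 = 31814.3 m
5.956 yd/in³ → 332345 m/m³
V = d / (distance per unit fuel) = 31814.3 / 332345 = 0.0957267 m³
In mL: 0.0957267 / 10⁻⁶ = 95726.7 mL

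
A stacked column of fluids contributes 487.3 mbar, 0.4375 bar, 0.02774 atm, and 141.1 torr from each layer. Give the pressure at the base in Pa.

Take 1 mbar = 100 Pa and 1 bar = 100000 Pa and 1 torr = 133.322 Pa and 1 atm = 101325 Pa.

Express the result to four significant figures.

487.3 mbar × 100 = 48730 Pa
0.4375 bar × 100000 = 43750 Pa
0.02774 atm × 101325 = 2810.76 Pa
141.1 torr × 133.322 = 18811.7 Pa
Sum: 48730 + 43750 + 2810.76 + 18811.7 = 114102 Pa

1.141×10⁵ Pa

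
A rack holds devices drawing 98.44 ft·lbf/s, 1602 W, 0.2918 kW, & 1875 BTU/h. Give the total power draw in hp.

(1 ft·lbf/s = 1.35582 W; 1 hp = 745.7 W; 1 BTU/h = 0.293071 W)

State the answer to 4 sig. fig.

98.44 ft·lbf/s × 1.35582 = 133.467 W
1602 W (already W)
0.2918 kW × 1000 = 291.8 W
1875 BTU/h × 0.293071 = 549.508 W
Total: 133.467 + 1602 + 291.8 + 549.508 = 2576.78 W
In hp: 2576.78 / 745.7 = 3.45552 hp

3.456 hp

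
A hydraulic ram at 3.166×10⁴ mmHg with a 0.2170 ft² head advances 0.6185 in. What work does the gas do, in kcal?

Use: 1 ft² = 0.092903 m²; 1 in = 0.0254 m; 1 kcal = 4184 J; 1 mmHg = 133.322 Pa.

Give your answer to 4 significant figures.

0.3195 kcal

3.166×10⁴ mmHg → 4.22097×10⁶ Pa
0.2170 ft² → 0.02016 m²
F = P × A = 4.22097×10⁶ × 0.02016 = 85094.8 N
0.6185 in → 0.0157099 m
W = F × d = 85094.8 × 0.0157099 = 1336.83 J
In kcal: 1336.83 / 4184 = 0.31951 kcal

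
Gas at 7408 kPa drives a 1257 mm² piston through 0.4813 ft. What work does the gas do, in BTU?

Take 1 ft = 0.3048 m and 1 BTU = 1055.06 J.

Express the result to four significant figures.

1.295 BTU

7408 kPa → 7.408×10⁶ Pa
1257 mm² → 0.001257 m²
F = P × A = 7.408×10⁶ × 0.001257 = 9311.86 N
0.4813 ft → 0.1467 m
W = F × d = 9311.86 × 0.1467 = 1366.05 J
In BTU: 1366.05 / 1055.06 = 1.29476 BTU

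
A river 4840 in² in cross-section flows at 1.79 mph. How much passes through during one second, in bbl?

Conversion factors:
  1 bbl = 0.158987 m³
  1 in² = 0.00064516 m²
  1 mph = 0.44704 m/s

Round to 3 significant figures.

1.79 mph × 0.44704 = 0.800202 m/s
4840 in² × 0.00064516 = 3.12257 m²
V = v × A × t = 0.800202 m/s × 3.12257 m² × 1 s = 2.49869 m³
2.49869 m³ ÷ (0.158987 m³/bbl) = 15.7163 bbl

15.7 bbl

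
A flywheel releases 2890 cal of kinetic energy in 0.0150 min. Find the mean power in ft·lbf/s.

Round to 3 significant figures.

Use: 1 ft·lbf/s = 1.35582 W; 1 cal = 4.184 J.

9910 ft·lbf/s

2890 cal × 4.184 = 12091.8 J
0.0150 min × 60 = 0.9 s
P = E / t = 12091.8 J / 0.9 s = 13435.3 W
13435.3 W ÷ (1.35582 W/ft·lbf/s) = 9909.35 ft·lbf/s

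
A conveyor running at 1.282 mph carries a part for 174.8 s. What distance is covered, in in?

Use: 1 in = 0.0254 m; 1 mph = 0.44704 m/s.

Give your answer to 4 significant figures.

3944 in

1.282 mph × 0.44704 → 0.573105 m/s
d = v × t = 0.573105 m/s × 174.8 s = 100.179 m
100.179 m ÷ (0.0254 m/in) = 3944.06 in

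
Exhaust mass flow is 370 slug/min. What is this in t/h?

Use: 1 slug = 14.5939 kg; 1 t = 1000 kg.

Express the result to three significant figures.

324 t/h

370 slug/min × 14.5939 kg/slug ÷ 60 s/min = 89.9957 kg/s
89.9957 kg/s ÷ 1000 kg/t × 3600 s/h = 323.985 t/h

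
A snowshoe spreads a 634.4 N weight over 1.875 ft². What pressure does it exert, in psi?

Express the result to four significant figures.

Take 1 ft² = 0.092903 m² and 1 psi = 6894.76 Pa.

0.5282 psi

1.875 ft² × 0.092903 → 0.174193 m²
P = F / A = 634.4 N / 0.174193 m² = 3641.94 Pa
3641.94 Pa ÷ (6894.76 Pa/psi) = 0.528219 psi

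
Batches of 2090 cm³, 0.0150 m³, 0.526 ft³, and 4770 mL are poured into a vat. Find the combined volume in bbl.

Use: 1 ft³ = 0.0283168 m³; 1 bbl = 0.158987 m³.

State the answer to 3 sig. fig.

0.231 bbl

2090 cm³ × 10⁻⁶ = 0.00209 m³
0.0150 m³ (already m³)
0.526 ft³ × 0.0283168 = 0.0148946 m³
4770 mL × 10⁻⁶ = 0.00477 m³
Combined: 0.00209 + 0.015 + 0.0148946 + 0.00477 = 0.0367546 m³
In bbl: 0.0367546 / 0.158987 = 0.23118 bbl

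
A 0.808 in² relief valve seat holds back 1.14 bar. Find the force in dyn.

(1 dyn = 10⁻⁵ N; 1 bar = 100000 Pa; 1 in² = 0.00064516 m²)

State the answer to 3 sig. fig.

1.14 bar × 100000 → 114000 Pa
0.808 in² × 0.00064516 → 5.21289×10⁻⁴ m²
F = P × A = 114000 Pa × 5.21289×10⁻⁴ m² = 59.4269 N
59.4269 N ÷ (10⁻⁵ N/dyn) = 5.94269×10⁶ dyn

5.94×10⁶ dyn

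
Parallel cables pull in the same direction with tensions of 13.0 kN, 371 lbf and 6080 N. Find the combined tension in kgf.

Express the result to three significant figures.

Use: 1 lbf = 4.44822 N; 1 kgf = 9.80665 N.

13.0 kN × 1000 → 13000 N
371 lbf × 4.44822 → 1650.29 N
6080 N (already N)
Sum: 13000 + 1650.29 + 6080 = 20730.3 N
In kgf: 20730.3 / 9.80665 = 2113.9 kgf

2110 kgf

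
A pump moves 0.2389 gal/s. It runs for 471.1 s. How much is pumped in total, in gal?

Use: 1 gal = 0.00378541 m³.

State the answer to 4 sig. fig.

0.2389 gal/s → 9.04334×10⁻⁴ m³/s
V = Q × t = 9.04334×10⁻⁴ × 471.1 = 0.426032 m³
In gal: 0.426032 / 0.00378541 = 112.546 gal

112.5 gal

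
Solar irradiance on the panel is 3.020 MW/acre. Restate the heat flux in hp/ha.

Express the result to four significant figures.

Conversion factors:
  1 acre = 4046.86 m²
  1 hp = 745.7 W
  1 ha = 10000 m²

1.001×10⁴ hp/ha

3.020 MW/acre × 1000000 W/MW ÷ 4046.86 m²/acre = 746.258 W/m²
746.258 W/m² ÷ 745.7 W/hp × 10000 m²/ha = 10007.5 hp/ha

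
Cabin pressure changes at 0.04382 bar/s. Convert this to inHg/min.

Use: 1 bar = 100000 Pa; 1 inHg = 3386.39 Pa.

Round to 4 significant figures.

0.04382 bar/s × 100000 Pa/bar = 4382 Pa/s
4382 Pa/s ÷ 3386.39 Pa/inHg × 60 s/min = 77.6402 inHg/min

77.64 inHg/min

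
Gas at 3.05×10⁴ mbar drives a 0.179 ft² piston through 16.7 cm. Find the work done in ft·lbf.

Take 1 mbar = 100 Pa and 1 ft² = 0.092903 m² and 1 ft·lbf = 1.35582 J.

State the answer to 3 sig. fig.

3.05×10⁴ mbar → 3.05×10⁶ Pa
0.179 ft² → 0.0166296 m²
F = P × A = 3.05×10⁶ × 0.0166296 = 50720.3 N
16.7 cm → 0.167 m
W = F × d = 50720.3 × 0.167 = 8470.29 J
In ft·lbf: 8470.29 / 1.35582 = 6247.36 ft·lbf

6250 ft·lbf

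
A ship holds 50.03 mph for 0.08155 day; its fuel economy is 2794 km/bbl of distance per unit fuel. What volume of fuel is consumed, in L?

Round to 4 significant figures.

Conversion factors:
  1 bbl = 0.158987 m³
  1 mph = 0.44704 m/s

8.967 L

50.03 mph → 22.3654 m/s
0.08155 day → 7045.92 s
d = v × t = 22.3654 × 7045.92 = 157585 m
2794 km/bbl → 1.75738×10⁷ m/m³
V = d / (distance per unit fuel) = 157585 / 1.75738×10⁷ = 0.00896704 m³
In L: 0.00896704 / 0.001 = 8.96704 L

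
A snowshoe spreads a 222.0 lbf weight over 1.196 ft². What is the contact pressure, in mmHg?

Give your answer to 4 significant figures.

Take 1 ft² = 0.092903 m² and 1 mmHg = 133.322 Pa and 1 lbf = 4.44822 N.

222.0 lbf × 4.44822 = 987.505 N
1.196 ft² × 0.092903 = 0.111112 m²
P = F / A = 987.505 N / 0.111112 m² = 8887.47 Pa
8887.47 Pa ÷ (133.322 Pa/mmHg) = 66.6617 mmHg

66.66 mmHg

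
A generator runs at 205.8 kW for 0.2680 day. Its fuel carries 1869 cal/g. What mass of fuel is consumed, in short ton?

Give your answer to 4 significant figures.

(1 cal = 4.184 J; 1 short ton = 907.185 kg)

205.8 kW → 205800 W
0.2680 day → 23155.2 s
E = P × t = 205800 × 23155.2 = 4.76534×10⁹ J
1869 cal/g → 7.8199×10⁶ J/kg
m = E / e_s = 4.76534×10⁹ / 7.8199×10⁶ = 609.386 kg
In short ton: 609.386 / 907.185 = 0.671733 short ton

0.6717 short ton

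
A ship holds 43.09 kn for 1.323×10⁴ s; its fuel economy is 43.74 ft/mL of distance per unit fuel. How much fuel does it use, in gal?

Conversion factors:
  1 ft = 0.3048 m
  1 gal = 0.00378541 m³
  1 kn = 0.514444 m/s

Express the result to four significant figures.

43.09 kn → 22.1674 m/s
d = v × t = 22.1674 × 13230 = 293275 m
43.74 ft/mL → 1.3332×10⁷ m/m³
V = d / (distance per unit fuel) = 293275 / 1.3332×10⁷ = 0.0219978 m³
In gal: 0.0219978 / 0.00378541 = 5.81121 gal

5.811 gal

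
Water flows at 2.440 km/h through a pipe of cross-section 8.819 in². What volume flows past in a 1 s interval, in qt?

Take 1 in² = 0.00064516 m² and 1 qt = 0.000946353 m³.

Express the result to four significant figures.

2.440 km/h × (1/3.6) → 0.677778 m/s
8.819 in² × 0.00064516 → 0.00568967 m²
V = v × A × t = 0.677778 m/s × 0.00568967 m² × 1 s = 0.00385633 m³
0.00385633 m³ ÷ (0.000946353 m³/qt) = 4.07494 qt

4.075 qt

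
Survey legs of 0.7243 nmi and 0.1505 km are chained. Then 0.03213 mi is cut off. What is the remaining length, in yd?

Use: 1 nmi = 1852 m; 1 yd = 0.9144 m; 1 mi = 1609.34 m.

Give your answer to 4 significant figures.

0.7243 nmi × 1852 = 1341.4 m
0.1505 km × 1000 = 150.5 m
0.03213 mi × 1609.34 = 51.7081 m
Result: 1341.4 + 150.5 − 51.7081 = 1440.19 m
In yd: 1440.19 / 0.9144 = 1575.01 yd

1575 yd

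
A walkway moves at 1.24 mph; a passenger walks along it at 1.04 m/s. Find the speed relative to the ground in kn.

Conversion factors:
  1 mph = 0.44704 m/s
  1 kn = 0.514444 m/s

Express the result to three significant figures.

3.10 kn

1.24 mph × 0.44704 = 0.55433 m/s
1.04 m/s (already m/s)
Sum: 0.55433 + 1.04 = 1.59433 m/s
In kn: 1.59433 / 0.514444 = 3.09913 kn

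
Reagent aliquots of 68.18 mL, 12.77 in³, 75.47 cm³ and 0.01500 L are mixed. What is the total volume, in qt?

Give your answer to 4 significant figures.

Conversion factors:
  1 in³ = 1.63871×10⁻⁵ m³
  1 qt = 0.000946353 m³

0.3888 qt

68.18 mL × 10⁻⁶ = 6.818×10⁻⁵ m³
12.77 in³ × 1.63871×10⁻⁵ = 2.09263×10⁻⁴ m³
75.47 cm³ × 10⁻⁶ = 7.547×10⁻⁵ m³
0.01500 L × 0.001 = 1.5×10⁻⁵ m³
Sum: 6.818×10⁻⁵ + 2.09263×10⁻⁴ + 7.547×10⁻⁵ + 1.5×10⁻⁵ = 3.67913×10⁻⁴ m³
In qt: 3.67913×10⁻⁴ / 0.000946353 = 0.388769 qt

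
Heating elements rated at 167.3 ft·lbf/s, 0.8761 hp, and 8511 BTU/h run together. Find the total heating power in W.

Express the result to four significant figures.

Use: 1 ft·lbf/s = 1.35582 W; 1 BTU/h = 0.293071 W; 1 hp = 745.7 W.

3374 W

167.3 ft·lbf/s × 1.35582 = 226.829 W
0.8761 hp × 745.7 = 653.308 W
8511 BTU/h × 0.293071 = 2494.33 W
Combined: 226.829 + 653.308 + 2494.33 = 3374.47 W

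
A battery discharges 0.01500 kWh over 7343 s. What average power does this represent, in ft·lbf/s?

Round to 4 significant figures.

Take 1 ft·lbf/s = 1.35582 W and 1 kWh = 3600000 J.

0.01500 kWh × 3600000 → 54000 J
P = E / t = 54000 J / 7343 s = 7.35394 W
7.35394 W ÷ (1.35582 W/ft·lbf/s) = 5.42398 ft·lbf/s

5.424 ft·lbf/s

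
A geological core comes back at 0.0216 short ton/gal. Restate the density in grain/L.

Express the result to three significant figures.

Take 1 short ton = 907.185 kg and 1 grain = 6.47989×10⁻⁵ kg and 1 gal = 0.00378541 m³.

7.99×10⁴ grain/L

0.0216 short ton/gal × 907.185 kg/short ton ÷ 0.00378541 m³/gal = 5176.51 kg/m³
5176.51 kg/m³ ÷ 6.47989×10⁻⁵ kg/grain × 0.001 m³/L = 79885.8 grain/L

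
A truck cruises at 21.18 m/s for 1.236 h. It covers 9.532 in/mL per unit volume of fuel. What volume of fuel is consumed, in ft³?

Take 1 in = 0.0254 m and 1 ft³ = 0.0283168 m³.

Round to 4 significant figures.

1.236 h → 4449.6 s
d = v × t = 21.18 × 4449.6 = 94242.5 m
9.532 in/mL → 242113 m/m³
V = d / (distance per unit fuel) = 94242.5 / 242113 = 0.38925 m³
In ft³: 0.38925 / 0.0283168 = 13.7463 ft³

13.75 ft³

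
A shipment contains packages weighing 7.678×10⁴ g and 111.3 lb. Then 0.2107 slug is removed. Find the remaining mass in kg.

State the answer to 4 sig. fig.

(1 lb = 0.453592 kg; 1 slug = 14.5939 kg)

7.678×10⁴ g × 0.001 = 76.78 kg
111.3 lb × 0.453592 = 50.4848 kg
0.2107 slug × 14.5939 = 3.07493 kg
Result: 76.78 + 50.4848 − 3.07493 = 124.19 kg

124.2 kg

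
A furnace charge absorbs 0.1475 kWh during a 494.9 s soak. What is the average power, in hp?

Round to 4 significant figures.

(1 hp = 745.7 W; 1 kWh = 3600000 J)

0.1475 kWh × 3600000 = 531000 J
P = E / t = 531000 J / 494.9 s = 1072.94 W
1072.94 W ÷ (745.7 W/hp) = 1.43884 hp

1.439 hp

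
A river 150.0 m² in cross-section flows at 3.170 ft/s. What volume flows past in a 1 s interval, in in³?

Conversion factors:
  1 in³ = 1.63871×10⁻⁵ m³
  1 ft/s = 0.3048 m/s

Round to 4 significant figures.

3.170 ft/s × 0.3048 = 0.966216 m/s
V = v × A × t = 0.966216 m/s × 150 m² × 1 s = 144.932 m³
144.932 m³ ÷ (1.63871×10⁻⁵ m³/in³) = 8.84427×10⁶ in³

8.844×10⁶ in³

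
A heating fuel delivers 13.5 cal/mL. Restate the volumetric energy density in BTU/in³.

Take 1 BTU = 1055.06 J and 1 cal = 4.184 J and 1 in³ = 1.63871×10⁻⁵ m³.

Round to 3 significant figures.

0.877 BTU/in³

13.5 cal/mL × 4.184 J/cal ÷ 10⁻⁶ m³/mL = 5.6484×10⁷ J/m³
5.6484×10⁷ J/m³ ÷ 1055.06 J/BTU × 1.63871×10⁻⁵ m³/in³ = 0.877305 BTU/in³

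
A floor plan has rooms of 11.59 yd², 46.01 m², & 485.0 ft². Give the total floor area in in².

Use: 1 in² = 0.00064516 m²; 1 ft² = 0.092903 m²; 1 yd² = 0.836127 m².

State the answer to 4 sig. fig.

1.562×10⁵ in²

11.59 yd² × 0.836127 → 9.69071 m²
46.01 m² (already m²)
485.0 ft² × 0.092903 → 45.058 m²
Total: 9.69071 + 46.01 + 45.058 = 100.759 m²
In in²: 100.759 / 0.00064516 = 156177 in²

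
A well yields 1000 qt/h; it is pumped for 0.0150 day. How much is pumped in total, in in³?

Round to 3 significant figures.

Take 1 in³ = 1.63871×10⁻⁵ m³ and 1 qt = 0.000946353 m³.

2.08×10⁴ in³

1000 qt/h → 2.62876×10⁻⁴ m³/s
0.0150 day → 1296 s
V = Q × t = 2.62876×10⁻⁴ × 1296 = 0.340687 m³
In in³: 0.340687 / 1.63871×10⁻⁵ = 20790 in³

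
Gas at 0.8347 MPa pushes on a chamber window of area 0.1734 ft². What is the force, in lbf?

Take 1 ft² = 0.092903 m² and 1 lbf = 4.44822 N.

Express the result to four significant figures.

0.8347 MPa × 1000000 → 834700 Pa
0.1734 ft² × 0.092903 → 0.0161094 m²
F = P × A = 834700 Pa × 0.0161094 m² = 13446.5 N
13446.5 N ÷ (4.44822 N/lbf) = 3022.89 lbf

3023 lbf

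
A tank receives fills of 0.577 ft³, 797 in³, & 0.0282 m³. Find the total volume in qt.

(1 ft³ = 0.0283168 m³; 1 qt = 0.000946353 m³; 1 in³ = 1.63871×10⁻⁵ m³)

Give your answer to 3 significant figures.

0.577 ft³ × 0.0283168 = 0.0163388 m³
797 in³ × 1.63871×10⁻⁵ = 0.0130605 m³
0.0282 m³ (already m³)
Combined: 0.0163388 + 0.0130605 + 0.0282 = 0.0575993 m³
In qt: 0.0575993 / 0.000946353 = 60.8645 qt

60.9 qt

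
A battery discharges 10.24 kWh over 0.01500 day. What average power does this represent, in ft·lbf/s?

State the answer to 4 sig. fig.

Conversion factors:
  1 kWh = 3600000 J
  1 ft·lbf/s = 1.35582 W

2.098×10⁴ ft·lbf/s

10.24 kWh × 3600000 = 3.6864×10⁷ J
0.01500 day × 86400 = 1296 s
P = E / t = 3.6864×10⁷ J / 1296 s = 28444.4 W
28444.4 W ÷ (1.35582 W/ft·lbf/s) = 20979.5 ft·lbf/s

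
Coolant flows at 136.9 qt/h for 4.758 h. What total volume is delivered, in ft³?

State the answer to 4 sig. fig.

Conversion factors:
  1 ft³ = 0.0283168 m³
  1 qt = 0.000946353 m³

21.77 ft³

136.9 qt/h → 3.59877×10⁻⁵ m³/s
4.758 h → 17128.8 s
V = Q × t = 3.59877×10⁻⁵ × 17128.8 = 0.616426 m³
In ft³: 0.616426 / 0.0283168 = 21.7689 ft³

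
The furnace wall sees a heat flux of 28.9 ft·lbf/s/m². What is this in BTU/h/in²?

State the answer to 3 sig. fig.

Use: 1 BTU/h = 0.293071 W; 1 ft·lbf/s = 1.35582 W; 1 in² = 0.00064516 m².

0.0863 BTU/h/in²

28.9 ft·lbf/s/m² × 1.35582 W/ft·lbf/s = 39.1832 W/m²
39.1832 W/m² ÷ 0.293071 W/BTU/h × 0.00064516 m²/in² = 0.086257 BTU/h/in²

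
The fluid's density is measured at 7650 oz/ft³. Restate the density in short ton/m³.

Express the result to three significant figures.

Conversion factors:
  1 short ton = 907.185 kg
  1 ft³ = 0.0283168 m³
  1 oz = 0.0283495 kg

7650 oz/ft³ × 0.0283495 kg/oz ÷ 0.0283168 m³/ft³ = 7658.83 kg/m³
7658.83 kg/m³ ÷ 907.185 kg/short ton = 8.44241 short ton/m³

8.44 short ton/m³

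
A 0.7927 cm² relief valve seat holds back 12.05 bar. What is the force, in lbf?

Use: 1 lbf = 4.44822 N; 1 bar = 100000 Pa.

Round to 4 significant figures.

12.05 bar × 100000 → 1.205×10⁶ Pa
0.7927 cm² × 0.0001 → 7.927×10⁻⁵ m²
F = P × A = 1.205×10⁶ Pa × 7.927×10⁻⁵ m² = 95.5204 N
95.5204 N ÷ (4.44822 N/lbf) = 21.4738 lbf

21.47 lbf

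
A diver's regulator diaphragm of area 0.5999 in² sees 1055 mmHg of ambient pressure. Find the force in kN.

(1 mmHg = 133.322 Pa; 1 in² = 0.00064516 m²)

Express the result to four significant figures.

0.05444 kN

1055 mmHg × 133.322 → 140655 Pa
0.5999 in² × 0.00064516 → 3.87031×10⁻⁴ m²
F = P × A = 140655 Pa × 3.87031×10⁻⁴ m² = 54.4378 N
54.4378 N ÷ (1000 N/kN) = 0.0544378 kN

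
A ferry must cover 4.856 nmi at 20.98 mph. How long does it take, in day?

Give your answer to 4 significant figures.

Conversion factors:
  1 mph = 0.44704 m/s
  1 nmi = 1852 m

0.01110 day

4.856 nmi × 1852 = 8993.31 m
20.98 mph × 0.44704 = 9.3789 m/s
t = d / v = 8993.31 m / 9.3789 m/s = 958.888 s
958.888 s ÷ (86400 s/day) = 0.0110982 day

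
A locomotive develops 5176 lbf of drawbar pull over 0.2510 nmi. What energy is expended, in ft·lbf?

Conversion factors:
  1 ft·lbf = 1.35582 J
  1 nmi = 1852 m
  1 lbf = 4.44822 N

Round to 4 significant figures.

5176 lbf × 4.44822 → 23024 N
0.2510 nmi × 1852 → 464.852 m
W = F × d = 23024 N × 464.852 m = 1.07028×10⁷ J
1.07028×10⁷ J ÷ (1.35582 J/ft·lbf) = 7.89397×10⁶ ft·lbf

7.894×10⁶ ft·lbf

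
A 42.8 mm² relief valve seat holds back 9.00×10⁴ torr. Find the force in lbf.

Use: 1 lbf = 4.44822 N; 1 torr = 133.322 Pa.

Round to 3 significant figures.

9.00×10⁴ torr × 133.322 → 1.1999×10⁷ Pa
42.8 mm² × 10⁻⁶ → 4.28×10⁻⁵ m²
F = P × A = 1.1999×10⁷ Pa × 4.28×10⁻⁵ m² = 513.557 N
513.557 N ÷ (4.44822 N/lbf) = 115.452 lbf

115 lbf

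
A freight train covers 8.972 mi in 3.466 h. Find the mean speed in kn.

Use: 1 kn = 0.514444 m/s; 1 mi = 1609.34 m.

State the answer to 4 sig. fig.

8.972 mi × 1609.34 = 14439 m
3.466 h × 3600 = 12477.6 s
v = d / t = 14439 m / 12477.6 s = 1.15719 m/s
1.15719 m/s ÷ (0.514444 m/s/kn) = 2.2494 kn

2.249 kn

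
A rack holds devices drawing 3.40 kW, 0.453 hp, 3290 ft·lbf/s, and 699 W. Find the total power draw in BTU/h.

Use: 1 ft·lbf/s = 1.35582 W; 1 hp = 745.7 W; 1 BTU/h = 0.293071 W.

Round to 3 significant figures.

3.40 kW × 1000 → 3400 W
0.453 hp × 745.7 → 337.802 W
3290 ft·lbf/s × 1.35582 → 4460.65 W
699 W (already W)
Sum: 3400 + 337.802 + 4460.65 + 699 = 8897.45 W
In BTU/h: 8897.45 / 0.293071 = 30359.4 BTU/h

3.04×10⁴ BTU/h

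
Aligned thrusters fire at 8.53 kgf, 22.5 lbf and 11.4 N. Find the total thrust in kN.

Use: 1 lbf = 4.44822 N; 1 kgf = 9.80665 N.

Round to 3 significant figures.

8.53 kgf × 9.80665 = 83.6507 N
22.5 lbf × 4.44822 = 100.085 N
11.4 N (already N)
Combined: 83.6507 + 100.085 + 11.4 = 195.136 N
In kN: 195.136 / 1000 = 0.195136 kN

0.195 kN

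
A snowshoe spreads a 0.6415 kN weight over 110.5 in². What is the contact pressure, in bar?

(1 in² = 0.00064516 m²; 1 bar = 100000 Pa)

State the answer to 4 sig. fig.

0.6415 kN × 1000 = 641.5 N
110.5 in² × 0.00064516 = 0.0712902 m²
P = F / A = 641.5 N / 0.0712902 m² = 8998.43 Pa
8998.43 Pa ÷ (100000 Pa/bar) = 0.0899843 bar

0.08998 bar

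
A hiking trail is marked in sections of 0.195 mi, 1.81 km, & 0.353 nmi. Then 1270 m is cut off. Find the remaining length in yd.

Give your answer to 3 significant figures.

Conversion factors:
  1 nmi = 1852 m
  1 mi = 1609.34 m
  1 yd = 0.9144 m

1650 yd

0.195 mi × 1609.34 = 313.821 m
1.81 km × 1000 = 1810 m
0.353 nmi × 1852 = 653.756 m
1270 m (already m)
Net: 313.821 + 1810 + 653.756 − 1270 = 1507.58 m
In yd: 1507.58 / 0.9144 = 1648.71 yd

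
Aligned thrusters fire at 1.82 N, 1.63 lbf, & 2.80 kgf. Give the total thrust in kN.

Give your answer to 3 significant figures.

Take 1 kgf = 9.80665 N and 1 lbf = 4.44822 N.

0.0365 kN

1.82 N (already N)
1.63 lbf × 4.44822 = 7.2506 N
2.80 kgf × 9.80665 = 27.4586 N
Total: 1.82 + 7.2506 + 27.4586 = 36.5292 N
In kN: 36.5292 / 1000 = 0.0365292 kN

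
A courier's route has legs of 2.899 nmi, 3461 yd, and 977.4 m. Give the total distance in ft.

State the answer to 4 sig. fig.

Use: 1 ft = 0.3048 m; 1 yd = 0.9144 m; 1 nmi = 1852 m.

2.899 nmi × 1852 → 5368.95 m
3461 yd × 0.9144 → 3164.74 m
977.4 m (already m)
Combined: 5368.95 + 3164.74 + 977.4 = 9511.09 m
In ft: 9511.09 / 0.3048 = 31204.4 ft

3.120×10⁴ ft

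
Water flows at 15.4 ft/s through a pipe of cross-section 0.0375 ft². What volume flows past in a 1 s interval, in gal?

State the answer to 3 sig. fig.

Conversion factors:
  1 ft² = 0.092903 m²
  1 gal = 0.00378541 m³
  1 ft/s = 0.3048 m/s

4.32 gal

15.4 ft/s × 0.3048 = 4.69392 m/s
0.0375 ft² × 0.092903 = 0.00348386 m²
V = v × A × t = 4.69392 m/s × 0.00348386 m² × 1 s = 0.016353 m³
0.016353 m³ ÷ (0.00378541 m³/gal) = 4.32001 gal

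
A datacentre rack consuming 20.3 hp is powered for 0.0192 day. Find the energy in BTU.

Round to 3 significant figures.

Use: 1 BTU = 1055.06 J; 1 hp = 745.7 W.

20.3 hp × 745.7 → 15137.7 W
0.0192 day × 86400 → 1658.88 s
E = P × t = 15137.7 W × 1658.88 s = 2.51116×10⁷ J
2.51116×10⁷ J ÷ (1055.06 J/BTU) = 23801.1 BTU

2.38×10⁴ BTU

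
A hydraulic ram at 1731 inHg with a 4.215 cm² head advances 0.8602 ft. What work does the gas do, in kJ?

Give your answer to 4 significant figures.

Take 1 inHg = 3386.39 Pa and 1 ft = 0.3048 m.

1731 inHg → 5.86184×10⁶ Pa
4.215 cm² → 4.215×10⁻⁴ m²
F = P × A = 5.86184×10⁶ × 4.215×10⁻⁴ = 2470.77 N
0.8602 ft → 0.262189 m
W = F × d = 2470.77 × 0.262189 = 647.809 J
In kJ: 647.809 / 1000 = 0.647809 kJ

0.6478 kJ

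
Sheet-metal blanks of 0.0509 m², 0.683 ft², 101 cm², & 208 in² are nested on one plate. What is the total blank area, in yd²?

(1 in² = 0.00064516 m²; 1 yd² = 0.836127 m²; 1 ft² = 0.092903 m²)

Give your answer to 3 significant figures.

0.0509 m² (already m²)
0.683 ft² × 0.092903 = 0.0634527 m²
101 cm² × 0.0001 = 0.0101 m²
208 in² × 0.00064516 = 0.134193 m²
Total: 0.0509 + 0.0634527 + 0.0101 + 0.134193 = 0.258646 m²
In yd²: 0.258646 / 0.836127 = 0.309338 yd²

0.309 yd²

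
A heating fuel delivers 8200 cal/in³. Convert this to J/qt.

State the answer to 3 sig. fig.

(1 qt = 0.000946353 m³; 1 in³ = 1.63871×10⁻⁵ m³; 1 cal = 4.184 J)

1.98×10⁶ J/qt

8200 cal/in³ × 4.184 J/cal ÷ 1.63871×10⁻⁵ m³/in³ = 2.09365×10⁹ J/m³
2.09365×10⁹ J/m³ × 0.000946353 m³/qt = 1.98133×10⁶ J/qt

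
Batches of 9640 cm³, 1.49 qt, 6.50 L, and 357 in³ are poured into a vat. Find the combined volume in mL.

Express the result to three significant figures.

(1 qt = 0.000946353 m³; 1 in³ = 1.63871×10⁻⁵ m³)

2.34×10⁴ mL

9640 cm³ × 10⁻⁶ → 0.00964 m³
1.49 qt × 0.000946353 → 0.00141007 m³
6.50 L × 0.001 → 0.0065 m³
357 in³ × 1.63871×10⁻⁵ → 0.00585019 m³
Total: 0.00964 + 0.00141007 + 0.0065 + 0.00585019 = 0.0234003 m³
In mL: 0.0234003 / 10⁻⁶ = 23400.3 mL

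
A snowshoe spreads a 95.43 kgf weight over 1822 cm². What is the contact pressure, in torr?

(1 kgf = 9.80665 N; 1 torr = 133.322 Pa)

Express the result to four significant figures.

38.53 torr

95.43 kgf × 9.80665 = 935.849 N
1822 cm² × 0.0001 = 0.1822 m²
P = F / A = 935.849 N / 0.1822 m² = 5136.38 Pa
5136.38 Pa ÷ (133.322 Pa/torr) = 38.5261 torr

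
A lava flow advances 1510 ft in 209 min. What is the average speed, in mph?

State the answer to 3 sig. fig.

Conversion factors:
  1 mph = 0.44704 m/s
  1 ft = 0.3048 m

1510 ft × 0.3048 = 460.248 m
209 min × 60 = 12540 s
v = d / t = 460.248 m / 12540 s = 0.0367024 m/s
0.0367024 m/s ÷ (0.44704 m/s/mph) = 0.0821009 mph

0.0821 mph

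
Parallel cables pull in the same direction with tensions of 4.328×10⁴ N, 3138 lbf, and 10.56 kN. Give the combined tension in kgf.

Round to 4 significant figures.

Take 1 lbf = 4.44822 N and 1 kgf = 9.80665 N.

6914 kgf

4.328×10⁴ N (already N)
3138 lbf × 4.44822 = 13958.5 N
10.56 kN × 1000 = 10560 N
Sum: 43280 + 13958.5 + 10560 = 67798.5 N
In kgf: 67798.5 / 9.80665 = 6913.52 kgf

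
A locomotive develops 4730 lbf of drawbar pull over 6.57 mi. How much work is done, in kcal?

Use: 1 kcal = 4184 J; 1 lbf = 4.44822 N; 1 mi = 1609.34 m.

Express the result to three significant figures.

5.32×10⁴ kcal

4730 lbf × 4.44822 → 21040.1 N
6.57 mi × 1609.34 → 10573.4 m
W = F × d = 21040.1 N × 10573.4 m = 2.22465×10⁸ J
2.22465×10⁸ J ÷ (4184 J/kcal) = 53170.4 kcal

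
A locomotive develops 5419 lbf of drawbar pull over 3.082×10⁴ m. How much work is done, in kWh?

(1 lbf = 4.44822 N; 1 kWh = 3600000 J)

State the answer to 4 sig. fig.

5419 lbf × 4.44822 = 24104.9 N
W = F × d = 24104.9 N × 30820 m = 7.42913×10⁸ J
7.42913×10⁸ J ÷ (3600000 J/kWh) = 206.365 kWh

206.4 kWh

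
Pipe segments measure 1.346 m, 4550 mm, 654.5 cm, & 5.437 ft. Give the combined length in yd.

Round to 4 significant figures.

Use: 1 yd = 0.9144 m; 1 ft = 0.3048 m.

15.42 yd

1.346 m (already m)
4550 mm × 0.001 = 4.55 m
654.5 cm × 0.01 = 6.545 m
5.437 ft × 0.3048 = 1.6572 m
Sum: 1.346 + 4.55 + 6.545 + 1.6572 = 14.0982 m
In yd: 14.0982 / 0.9144 = 15.418 yd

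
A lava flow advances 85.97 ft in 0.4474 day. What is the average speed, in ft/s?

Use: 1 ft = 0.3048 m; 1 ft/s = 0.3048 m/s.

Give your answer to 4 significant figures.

85.97 ft × 0.3048 = 26.2037 m
0.4474 day × 86400 = 38655.4 s
v = d / t = 26.2037 m / 38655.4 s = 6.77879×10⁻⁴ m/s
6.77879×10⁻⁴ m/s ÷ (0.3048 m/s/ft/s) = 0.00222401 ft/s

0.002224 ft/s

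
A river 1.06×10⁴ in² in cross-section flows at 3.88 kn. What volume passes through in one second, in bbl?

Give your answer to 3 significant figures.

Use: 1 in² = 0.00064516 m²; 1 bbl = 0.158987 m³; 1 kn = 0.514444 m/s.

85.9 bbl

3.88 kn × 0.514444 = 1.99604 m/s
1.06×10⁴ in² × 0.00064516 = 6.8387 m²
V = v × A × t = 1.99604 m/s × 6.8387 m² × 1 s = 13.6503 m³
13.6503 m³ ÷ (0.158987 m³/bbl) = 85.858 bbl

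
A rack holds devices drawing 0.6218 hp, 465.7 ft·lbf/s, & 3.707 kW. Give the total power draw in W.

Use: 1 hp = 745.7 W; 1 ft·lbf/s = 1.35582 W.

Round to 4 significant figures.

0.6218 hp × 745.7 = 463.676 W
465.7 ft·lbf/s × 1.35582 = 631.405 W
3.707 kW × 1000 = 3707 W
Combined: 463.676 + 631.405 + 3707 = 4802.08 W

4802 W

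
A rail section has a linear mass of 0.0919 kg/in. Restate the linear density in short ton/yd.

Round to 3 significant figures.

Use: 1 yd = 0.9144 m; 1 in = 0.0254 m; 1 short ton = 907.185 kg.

0.0919 kg/in ÷ 0.0254 m/in = 3.61811 kg/m
3.61811 kg/m ÷ 907.185 kg/short ton × 0.9144 m/yd = 0.00364689 short ton/yd

0.00365 short ton/yd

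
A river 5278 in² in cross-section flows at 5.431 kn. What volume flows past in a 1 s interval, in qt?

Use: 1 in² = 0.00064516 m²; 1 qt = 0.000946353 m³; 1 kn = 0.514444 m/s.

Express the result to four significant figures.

5.431 kn × 0.514444 = 2.79395 m/s
5278 in² × 0.00064516 = 3.40515 m²
V = v × A × t = 2.79395 m/s × 3.40515 m² × 1 s = 9.51382 m³
9.51382 m³ ÷ (0.000946353 m³/qt) = 10053.1 qt

1.005×10⁴ qt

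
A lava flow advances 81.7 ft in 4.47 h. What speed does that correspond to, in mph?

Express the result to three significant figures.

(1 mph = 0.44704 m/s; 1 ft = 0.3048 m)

81.7 ft × 0.3048 → 24.9022 m
4.47 h × 3600 → 16092 s
v = d / t = 24.9022 m / 16092 s = 0.00154749 m/s
0.00154749 m/s ÷ (0.44704 m/s/mph) = 0.00346164 mph

0.00346 mph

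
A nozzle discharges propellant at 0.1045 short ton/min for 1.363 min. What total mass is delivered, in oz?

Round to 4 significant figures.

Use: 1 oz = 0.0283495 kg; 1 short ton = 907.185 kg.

4558 oz

0.1045 short ton/min → 1.58001 kg/s
1.363 min → 81.78 s
m = ṁ × t = 1.58001 × 81.78 = 129.213 kg
In oz: 129.213 / 0.0283495 = 4557.86 oz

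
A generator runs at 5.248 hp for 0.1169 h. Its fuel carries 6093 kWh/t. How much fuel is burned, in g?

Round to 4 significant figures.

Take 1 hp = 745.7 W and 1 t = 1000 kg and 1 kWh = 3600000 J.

5.248 hp → 3913.43 W
0.1169 h → 420.84 s
E = P × t = 3913.43 × 420.84 = 1.64693×10⁶ J
6093 kWh/t → 2.19348×10⁷ J/kg
m = E / e_s = 1.64693×10⁶ / 2.19348×10⁷ = 0.075083 kg
In g: 0.075083 / 0.001 = 75.083 g

75.08 g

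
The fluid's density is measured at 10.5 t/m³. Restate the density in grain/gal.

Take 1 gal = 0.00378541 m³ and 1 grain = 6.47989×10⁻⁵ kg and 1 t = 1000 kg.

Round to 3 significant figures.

6.13×10⁵ grain/gal

10.5 t/m³ × 1000 kg/t = 10500 kg/m³
10500 kg/m³ ÷ 6.47989×10⁻⁵ kg/grain × 0.00378541 m³/gal = 613387 grain/gal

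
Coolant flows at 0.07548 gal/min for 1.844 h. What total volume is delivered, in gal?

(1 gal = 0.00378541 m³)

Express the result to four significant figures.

8.351 gal

0.07548 gal/min → 4.76205×10⁻⁶ m³/s
1.844 h → 6638.4 s
V = Q × t = 4.76205×10⁻⁶ × 6638.4 = 0.0316124 m³
In gal: 0.0316124 / 0.00378541 = 8.35112 gal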